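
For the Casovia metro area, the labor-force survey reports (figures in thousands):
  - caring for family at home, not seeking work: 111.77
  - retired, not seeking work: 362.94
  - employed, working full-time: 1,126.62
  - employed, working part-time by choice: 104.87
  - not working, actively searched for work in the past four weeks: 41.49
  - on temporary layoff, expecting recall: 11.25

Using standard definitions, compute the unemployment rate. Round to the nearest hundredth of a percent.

Employed = 1,126.62 + 104.87 = 1,231.49 thousand.
Unemployed = 41.49 + 11.25 = 52.74 thousand (jobless and actively searching, or on temporary layoff).
Labor force = 1,231.49 + 52.74 = 1,284.23 thousand.
Unemployment rate = 52.74 / 1,284.23 = 4.11%.

Unemployment rate ≈ 4.11%.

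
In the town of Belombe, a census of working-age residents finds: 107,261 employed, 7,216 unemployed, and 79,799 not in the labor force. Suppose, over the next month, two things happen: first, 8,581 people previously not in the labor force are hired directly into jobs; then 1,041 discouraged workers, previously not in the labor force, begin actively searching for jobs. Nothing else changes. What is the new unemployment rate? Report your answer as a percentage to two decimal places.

New unemployment rate ≈ 6.65%.

Initially, labor force = 107,261 + 7,216 = 114,477, so u = 7,216/114,477 = 6.30%.
After the first change, employed and labor force both rise by 8,581; unemployed unchanged → E = 115,842, U = 7,216, labor force = 123,058.
After the second change, unemployed and labor force both rise by 1,041 → E = 115,842, U = 8,257, labor force = 124,099.
New unemployment rate = 8,257 / 124,099 = 6.65%.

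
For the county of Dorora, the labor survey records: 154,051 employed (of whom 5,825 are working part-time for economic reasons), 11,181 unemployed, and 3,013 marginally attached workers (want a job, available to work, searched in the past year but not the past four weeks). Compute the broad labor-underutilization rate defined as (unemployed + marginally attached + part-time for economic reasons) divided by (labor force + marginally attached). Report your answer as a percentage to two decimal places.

Broad underutilization rate ≈ 11.90%.

Labor force = 154,051 + 11,181 = 165,232.
Numerator = 11,181 + 3,013 + 5,825 = 20,019.
Denominator = 165,232 + 3,013 = 168,245.
Broad rate = 20,019 / 168,245 = 11.90%.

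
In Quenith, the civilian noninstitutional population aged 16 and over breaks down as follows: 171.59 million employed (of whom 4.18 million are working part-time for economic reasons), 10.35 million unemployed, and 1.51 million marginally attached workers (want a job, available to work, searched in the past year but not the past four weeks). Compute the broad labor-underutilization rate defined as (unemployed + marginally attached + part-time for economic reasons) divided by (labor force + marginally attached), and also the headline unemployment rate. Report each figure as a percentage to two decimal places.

Broad underutilization rate ≈ 8.74%; headline unemployment rate ≈ 5.69%.

Labor force = 171.59 + 10.35 = 181.94 million.
Numerator = 10.35 + 1.51 + 4.18 = 16.04 million.
Denominator = 181.94 + 1.51 = 183.45 million.
Broad rate = 16.04 / 183.45 = 8.74%.
Headline unemployment rate = 10.35 / 181.94 = 5.69%.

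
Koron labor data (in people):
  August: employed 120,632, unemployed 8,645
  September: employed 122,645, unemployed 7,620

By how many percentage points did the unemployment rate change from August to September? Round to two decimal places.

The unemployment rate changed by −0.84 percentage points.

August: labor force = 120,632 + 8,645 = 129,277; u = 8,645/129,277 = 6.69%.
September: labor force = 122,645 + 7,620 = 130,265; u = 7,620/130,265 = 5.85%.
Change = 5.85% − 6.69% = −0.84 pp.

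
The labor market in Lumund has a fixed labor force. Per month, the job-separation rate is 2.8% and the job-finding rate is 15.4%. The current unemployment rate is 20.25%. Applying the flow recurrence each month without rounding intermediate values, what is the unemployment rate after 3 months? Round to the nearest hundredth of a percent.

Unemployment rate after three months ≈ 18.05%.

With a fixed labor force, u_{t+1} = u_t + s·(1−u_t) − f·u_t = u_t·(1−s−f) + s.
Here 1−s−f = 0.818 and s = 0.028.
u_1 = 0.202500 × 0.818 + 0.028 = 0.193645.
u_2 = 0.193645 × 0.818 + 0.028 = 0.186402.
u_3 = 0.186402 × 0.818 + 0.028 = 0.180477.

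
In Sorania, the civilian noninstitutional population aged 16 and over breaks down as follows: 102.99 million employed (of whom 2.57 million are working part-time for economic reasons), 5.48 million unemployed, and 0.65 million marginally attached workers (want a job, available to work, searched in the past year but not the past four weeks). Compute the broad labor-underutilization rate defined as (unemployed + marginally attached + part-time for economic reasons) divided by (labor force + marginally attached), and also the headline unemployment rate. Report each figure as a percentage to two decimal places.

Broad underutilization rate ≈ 7.97%; headline unemployment rate ≈ 5.05%.

Labor force = 102.99 + 5.48 = 108.47 million.
Numerator = 5.48 + 0.65 + 2.57 = 8.70 million.
Denominator = 108.47 + 0.65 = 109.12 million.
Broad rate = 8.70 / 109.12 = 7.97%.
Headline unemployment rate = 5.48 / 108.47 = 5.05%.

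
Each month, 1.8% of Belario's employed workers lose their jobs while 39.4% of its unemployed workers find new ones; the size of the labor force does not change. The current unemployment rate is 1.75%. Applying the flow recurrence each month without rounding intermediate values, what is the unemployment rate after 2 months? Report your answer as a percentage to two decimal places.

Unemployment rate after two months ≈ 3.46%.

With a fixed labor force, u_{t+1} = u_t + s·(1−u_t) − f·u_t = u_t·(1−s−f) + s.
Here 1−s−f = 0.588 and s = 0.018.
u_1 = 0.017500 × 0.588 + 0.018 = 0.028290.
u_2 = 0.028290 × 0.588 + 0.018 = 0.034635.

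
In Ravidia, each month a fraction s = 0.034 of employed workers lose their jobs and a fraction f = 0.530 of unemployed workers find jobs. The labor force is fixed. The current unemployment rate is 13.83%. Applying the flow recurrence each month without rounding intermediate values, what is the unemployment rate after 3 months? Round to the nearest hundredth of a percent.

With a fixed labor force, u_{t+1} = u_t + s·(1−u_t) − f·u_t = u_t·(1−s−f) + s.
Here 1−s−f = 0.436 and s = 0.034.
u_1 = 0.138300 × 0.436 + 0.034 = 0.094299.
u_2 = 0.094299 × 0.436 + 0.034 = 0.075114.
u_3 = 0.075114 × 0.436 + 0.034 = 0.066750.

Unemployment rate after three months ≈ 6.67%.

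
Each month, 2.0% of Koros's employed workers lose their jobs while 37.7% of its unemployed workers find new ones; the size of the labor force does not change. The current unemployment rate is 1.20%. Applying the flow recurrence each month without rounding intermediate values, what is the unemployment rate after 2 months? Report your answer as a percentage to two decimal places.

With a fixed labor force, u_{t+1} = u_t + s·(1−u_t) − f·u_t = u_t·(1−s−f) + s.
Here 1−s−f = 0.603 and s = 0.020.
u_1 = 0.012000 × 0.603 + 0.020 = 0.027236.
u_2 = 0.027236 × 0.603 + 0.020 = 0.036423.

Unemployment rate after two months ≈ 3.64%.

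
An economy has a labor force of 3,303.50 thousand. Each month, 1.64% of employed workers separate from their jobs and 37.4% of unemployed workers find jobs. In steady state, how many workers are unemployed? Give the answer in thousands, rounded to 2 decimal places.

About 138.77 thousand are unemployed in steady state.

Steady-state unemployment rate u* = s/(s+f) = 1.64/(1.64+37.4) = 0.042008.
Unemployed = u* × labor force = 0.042008 × 3,303.50 ≈ 138.77 thousand.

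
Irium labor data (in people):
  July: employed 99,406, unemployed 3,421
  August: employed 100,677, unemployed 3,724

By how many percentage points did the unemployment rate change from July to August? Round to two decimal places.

July: labor force = 99,406 + 3,421 = 102,827; u = 3,421/102,827 = 3.33%.
August: labor force = 100,677 + 3,724 = 104,401; u = 3,724/104,401 = 3.57%.
Change = 3.57% − 3.33% = +0.24 pp.

The unemployment rate changed by +0.24 percentage points.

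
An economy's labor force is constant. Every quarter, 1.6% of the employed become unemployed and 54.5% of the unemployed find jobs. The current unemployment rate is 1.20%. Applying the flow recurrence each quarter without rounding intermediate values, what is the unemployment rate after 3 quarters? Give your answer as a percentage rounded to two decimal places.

With a fixed labor force, u_{t+1} = u_t + s·(1−u_t) − f·u_t = u_t·(1−s−f) + s.
Here 1−s−f = 0.439 and s = 0.016.
u_1 = 0.012000 × 0.439 + 0.016 = 0.021268.
u_2 = 0.021268 × 0.439 + 0.016 = 0.025337.
u_3 = 0.025337 × 0.439 + 0.016 = 0.027123.

Unemployment rate after three quarters ≈ 2.71%.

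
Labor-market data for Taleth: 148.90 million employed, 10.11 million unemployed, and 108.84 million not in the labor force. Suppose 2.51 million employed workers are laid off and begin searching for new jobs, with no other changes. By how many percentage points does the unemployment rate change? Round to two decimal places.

Initially, labor force = 148.90 + 10.11 = 159.01 million, so u = 10.11/159.01 = 6.36%.
After the change, employed falls and unemployed rises by 2.51; labor force unchanged → E = 146.39, U = 12.62, labor force = 159.01 million.
New unemployment rate = 12.62 / 159.01 = 7.94%.
Change = 7.94% − 6.36% = +1.58 percentage points.

The unemployment rate changes by +1.58 percentage points.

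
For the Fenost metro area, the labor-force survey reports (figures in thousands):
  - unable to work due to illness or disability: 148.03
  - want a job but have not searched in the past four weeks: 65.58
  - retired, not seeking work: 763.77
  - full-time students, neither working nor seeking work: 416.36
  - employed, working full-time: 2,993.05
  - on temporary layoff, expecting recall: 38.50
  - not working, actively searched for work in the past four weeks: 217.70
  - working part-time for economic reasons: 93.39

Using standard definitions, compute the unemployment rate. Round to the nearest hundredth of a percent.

Unemployment rate ≈ 7.66%.

Employed = 2,993.05 + 93.39 = 3,086.44 thousand (anyone who worked, including part-time for economic reasons, counts as employed).
Unemployed = 38.50 + 217.70 = 256.20 thousand (jobless and actively searching, or on temporary layoff).
Labor force = 3,086.44 + 256.20 = 3,342.64 thousand.
Unemployment rate = 256.20 / 3,342.64 = 7.66%.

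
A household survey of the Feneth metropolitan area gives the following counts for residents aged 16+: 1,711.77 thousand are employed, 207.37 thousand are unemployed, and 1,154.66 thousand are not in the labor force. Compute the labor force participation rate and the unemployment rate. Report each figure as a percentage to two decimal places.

Labor force participation rate ≈ 62.44%; unemployment rate ≈ 10.81%.

Labor force = employed + unemployed = 1,711.77 + 207.37 = 1,919.14 thousand.
Working-age population = 1,919.14 + 1,154.66 = 3,073.80 thousand.
Unemployment rate = 207.37 / 1,919.14 = 10.81%.
Labor force participation rate = 1,919.14 / 3,073.80 = 62.44%.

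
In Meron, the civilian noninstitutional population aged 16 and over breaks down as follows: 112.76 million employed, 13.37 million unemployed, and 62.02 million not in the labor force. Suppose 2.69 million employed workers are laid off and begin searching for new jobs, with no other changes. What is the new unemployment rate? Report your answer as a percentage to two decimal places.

New unemployment rate ≈ 12.73%.

Initially, labor force = 112.76 + 13.37 = 126.13 million, so u = 13.37/126.13 = 10.60%.
After the change, employed falls and unemployed rises by 2.69; labor force unchanged → E = 110.07, U = 16.06, labor force = 126.13 million.
New unemployment rate = 16.06 / 126.13 = 12.73%.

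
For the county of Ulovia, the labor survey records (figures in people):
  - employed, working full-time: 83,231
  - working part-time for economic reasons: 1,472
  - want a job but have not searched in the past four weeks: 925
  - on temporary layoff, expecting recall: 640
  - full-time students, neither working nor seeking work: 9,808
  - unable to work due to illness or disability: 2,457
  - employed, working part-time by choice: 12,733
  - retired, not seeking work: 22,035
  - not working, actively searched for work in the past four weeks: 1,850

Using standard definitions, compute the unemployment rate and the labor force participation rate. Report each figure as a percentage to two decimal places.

Unemployment rate ≈ 2.49%; labor force participation rate ≈ 73.94%.

Employed = 83,231 + 1,472 + 12,733 = 97,436 (anyone who worked, including part-time for economic reasons, counts as employed).
Unemployed = 640 + 1,850 = 2,490 (jobless and actively searching, or on temporary layoff).
Labor force = 97,436 + 2,490 = 99,926.
Not in labor force = 925 + 9,808 + 2,457 + 22,035 = 35,225 (those not working and not actively searching are outside the labor force — including those who want a job but have given up searching).
Civilian working-age population = 99,926 + 35,225 = 135,151.
Unemployment rate = 2,490 / 99,926 = 2.49%.
Labor force participation rate = 99,926 / 135,151 = 73.94%.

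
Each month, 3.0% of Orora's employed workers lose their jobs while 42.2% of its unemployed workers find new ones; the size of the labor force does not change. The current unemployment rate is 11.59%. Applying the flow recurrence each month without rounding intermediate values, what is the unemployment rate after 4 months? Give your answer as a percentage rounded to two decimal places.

Unemployment rate after four months ≈ 7.08%.

With a fixed labor force, u_{t+1} = u_t + s·(1−u_t) − f·u_t = u_t·(1−s−f) + s.
Here 1−s−f = 0.548 and s = 0.030.
u_1 = 0.115900 × 0.548 + 0.030 = 0.093513.
u_2 = 0.093513 × 0.548 + 0.030 = 0.081245.
u_3 = 0.081245 × 0.548 + 0.030 = 0.074522.
u_4 = 0.074522 × 0.548 + 0.030 = 0.070838.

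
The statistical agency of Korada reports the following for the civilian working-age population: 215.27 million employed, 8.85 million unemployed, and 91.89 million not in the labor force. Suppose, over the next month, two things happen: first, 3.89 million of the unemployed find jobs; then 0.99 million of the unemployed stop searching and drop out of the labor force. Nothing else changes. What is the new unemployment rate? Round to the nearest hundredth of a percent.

New unemployment rate ≈ 1.78%.

Initially, labor force = 215.27 + 8.85 = 224.12 million, so u = 8.85/224.12 = 3.95%.
After the first change, unemployed falls and employed rises by 3.89; labor force unchanged → E = 219.16, U = 4.96, labor force = 224.12 million.
After the second change, unemployed and labor force both fall by 0.99 → E = 219.16, U = 3.97, labor force = 223.13 million.
New unemployment rate = 3.97 / 223.13 = 1.78%.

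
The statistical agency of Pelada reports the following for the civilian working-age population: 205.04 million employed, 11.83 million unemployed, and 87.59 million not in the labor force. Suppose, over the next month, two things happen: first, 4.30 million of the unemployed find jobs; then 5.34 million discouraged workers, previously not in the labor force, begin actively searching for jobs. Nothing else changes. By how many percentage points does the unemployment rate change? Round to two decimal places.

Initially, labor force = 205.04 + 11.83 = 216.87 million, so u = 11.83/216.87 = 5.45%.
After the first change, unemployed falls and employed rises by 4.30; labor force unchanged → E = 209.34, U = 7.53, labor force = 216.87 million.
After the second change, unemployed and labor force both rise by 5.34 → E = 209.34, U = 12.87, labor force = 222.21 million.
New unemployment rate = 12.87 / 222.21 = 5.79%.
Change = 5.79% − 5.45% = +0.34 percentage points.

The unemployment rate changes by +0.34 percentage points.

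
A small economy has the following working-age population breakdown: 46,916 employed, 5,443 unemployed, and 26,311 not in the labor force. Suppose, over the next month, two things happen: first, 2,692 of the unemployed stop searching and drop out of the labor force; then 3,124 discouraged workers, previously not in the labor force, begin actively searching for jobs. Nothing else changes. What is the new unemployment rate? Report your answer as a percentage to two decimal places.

Initially, labor force = 46,916 + 5,443 = 52,359, so u = 5,443/52,359 = 10.40%.
After the first change, unemployed and labor force both fall by 2,692 → E = 46,916, U = 2,751, labor force = 49,667.
After the second change, unemployed and labor force both rise by 3,124 → E = 46,916, U = 5,875, labor force = 52,791.
New unemployment rate = 5,875 / 52,791 = 11.13%.

New unemployment rate ≈ 11.13%.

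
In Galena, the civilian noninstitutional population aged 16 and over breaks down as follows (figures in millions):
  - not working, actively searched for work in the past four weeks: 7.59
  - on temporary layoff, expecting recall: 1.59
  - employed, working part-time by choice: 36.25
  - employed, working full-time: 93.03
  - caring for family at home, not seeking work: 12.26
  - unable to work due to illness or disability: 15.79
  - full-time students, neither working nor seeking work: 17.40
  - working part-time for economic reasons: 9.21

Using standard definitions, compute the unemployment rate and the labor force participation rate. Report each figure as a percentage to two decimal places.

Unemployment rate ≈ 6.22%; labor force participation rate ≈ 76.47%.

Employed = 36.25 + 93.03 + 9.21 = 138.49 million (anyone who worked, including part-time for economic reasons, counts as employed).
Unemployed = 7.59 + 1.59 = 9.18 million (jobless and actively searching, or on temporary layoff).
Labor force = 138.49 + 9.18 = 147.67 million.
Not in labor force = 12.26 + 15.79 + 17.40 = 45.45 million (those not working and not actively searching are outside the labor force).
Civilian working-age population = 147.67 + 45.45 = 193.12 million.
Unemployment rate = 9.18 / 147.67 = 6.22%.
Labor force participation rate = 147.67 / 193.12 = 76.47%.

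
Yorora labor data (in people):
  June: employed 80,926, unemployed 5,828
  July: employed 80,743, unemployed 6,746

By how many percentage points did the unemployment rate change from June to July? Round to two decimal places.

June: labor force = 80,926 + 5,828 = 86,754; u = 5,828/86,754 = 6.72%.
July: labor force = 80,743 + 6,746 = 87,489; u = 6,746/87,489 = 7.71%.
Change = 7.71% − 6.72% = +0.99 pp.

The unemployment rate changed by +0.99 percentage points.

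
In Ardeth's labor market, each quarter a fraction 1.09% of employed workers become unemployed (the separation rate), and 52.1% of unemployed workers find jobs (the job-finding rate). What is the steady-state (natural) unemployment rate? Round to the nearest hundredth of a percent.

Steady-state unemployment rate ≈ 2.05%.

At steady state the flows balance: s·E = f·U, so U/(E+U) = s/(s+f).
u* = 1.09 / (1.09 + 52.1) = 1.09 / 53.19 = 2.05%.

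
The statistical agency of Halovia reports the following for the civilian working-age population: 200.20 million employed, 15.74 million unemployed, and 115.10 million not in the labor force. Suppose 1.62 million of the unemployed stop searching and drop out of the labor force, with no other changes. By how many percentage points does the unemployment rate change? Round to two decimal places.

Initially, labor force = 200.20 + 15.74 = 215.94 million, so u = 15.74/215.94 = 7.29%.
After the change, unemployed and labor force both fall by 1.62 → E = 200.20, U = 14.12, labor force = 214.32 million.
New unemployment rate = 14.12 / 214.32 = 6.59%.
Change = 6.59% − 7.29% = −0.70 percentage points.

The unemployment rate changes by −0.70 percentage points.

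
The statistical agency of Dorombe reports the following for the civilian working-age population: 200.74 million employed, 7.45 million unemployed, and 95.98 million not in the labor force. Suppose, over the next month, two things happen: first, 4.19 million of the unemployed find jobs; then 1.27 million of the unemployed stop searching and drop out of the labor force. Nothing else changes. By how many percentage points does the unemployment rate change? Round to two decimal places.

Initially, labor force = 200.74 + 7.45 = 208.19 million, so u = 7.45/208.19 = 3.58%.
After the first change, unemployed falls and employed rises by 4.19; labor force unchanged → E = 204.93, U = 3.26, labor force = 208.19 million.
After the second change, unemployed and labor force both fall by 1.27 → E = 204.93, U = 1.99, labor force = 206.92 million.
New unemployment rate = 1.99 / 206.92 = 0.96%.
Change = 0.96% − 3.58% = −2.62 percentage points.

The unemployment rate changes by −2.62 percentage points.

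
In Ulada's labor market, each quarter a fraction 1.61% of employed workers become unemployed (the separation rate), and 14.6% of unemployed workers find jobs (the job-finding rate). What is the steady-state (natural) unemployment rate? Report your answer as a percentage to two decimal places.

Steady-state unemployment rate ≈ 9.93%.

At steady state the flows balance: s·E = f·U, so U/(E+U) = s/(s+f).
u* = 1.61 / (1.61 + 14.6) = 1.61 / 16.21 = 9.93%.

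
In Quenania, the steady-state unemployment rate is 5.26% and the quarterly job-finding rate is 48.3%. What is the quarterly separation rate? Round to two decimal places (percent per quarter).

Separation rate ≈ 2.68% per quarter.

From u* = s/(s+f): s = u·f/(1−u).
s = 0.0526 × 48.3 / (1 − 0.0526) = 2.5406 / 0.9474 ≈ 2.68% per quarter.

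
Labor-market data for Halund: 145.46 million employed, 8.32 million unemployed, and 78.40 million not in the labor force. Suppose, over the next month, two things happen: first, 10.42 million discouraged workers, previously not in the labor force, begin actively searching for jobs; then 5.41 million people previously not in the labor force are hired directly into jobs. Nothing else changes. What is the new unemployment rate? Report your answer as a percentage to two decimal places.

New unemployment rate ≈ 11.05%.

Initially, labor force = 145.46 + 8.32 = 153.78 million, so u = 8.32/153.78 = 5.41%.
After the first change, unemployed and labor force both rise by 10.42 → E = 145.46, U = 18.74, labor force = 164.20 million.
After the second change, employed and labor force both rise by 5.41; unemployed unchanged → E = 150.87, U = 18.74, labor force = 169.61 million.
New unemployment rate = 18.74 / 169.61 = 11.05%.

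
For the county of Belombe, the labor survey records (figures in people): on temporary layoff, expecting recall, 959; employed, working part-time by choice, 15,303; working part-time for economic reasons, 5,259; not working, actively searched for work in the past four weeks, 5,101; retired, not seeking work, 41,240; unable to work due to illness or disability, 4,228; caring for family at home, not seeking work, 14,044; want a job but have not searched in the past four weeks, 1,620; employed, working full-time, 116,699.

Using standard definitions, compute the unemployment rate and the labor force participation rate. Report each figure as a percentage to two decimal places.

Unemployment rate ≈ 4.23%; labor force participation rate ≈ 70.10%.

Employed = 15,303 + 5,259 + 116,699 = 137,261 (anyone who worked, including part-time for economic reasons, counts as employed).
Unemployed = 959 + 5,101 = 6,060 (jobless and actively searching, or on temporary layoff).
Labor force = 137,261 + 6,060 = 143,321.
Not in labor force = 41,240 + 4,228 + 14,044 + 1,620 = 61,132 (those not working and not actively searching are outside the labor force — including those who want a job but have given up searching).
Civilian working-age population = 143,321 + 61,132 = 204,453.
Unemployment rate = 6,060 / 143,321 = 4.23%.
Labor force participation rate = 143,321 / 204,453 = 70.10%.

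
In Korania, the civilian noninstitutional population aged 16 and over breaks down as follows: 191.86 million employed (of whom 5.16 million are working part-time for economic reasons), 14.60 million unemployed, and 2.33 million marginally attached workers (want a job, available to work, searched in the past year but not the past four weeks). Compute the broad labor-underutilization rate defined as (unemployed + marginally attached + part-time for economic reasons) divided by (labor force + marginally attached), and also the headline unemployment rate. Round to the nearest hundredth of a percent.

Broad underutilization rate ≈ 10.58%; headline unemployment rate ≈ 7.07%.

Labor force = 191.86 + 14.60 = 206.46 million.
Numerator = 14.60 + 2.33 + 5.16 = 22.09 million.
Denominator = 206.46 + 2.33 = 208.79 million.
Broad rate = 22.09 / 208.79 = 10.58%.
Headline unemployment rate = 14.60 / 206.46 = 7.07%.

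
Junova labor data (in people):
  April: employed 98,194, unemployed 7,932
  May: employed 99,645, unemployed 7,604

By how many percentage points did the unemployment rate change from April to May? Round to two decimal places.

April: labor force = 98,194 + 7,932 = 106,126; u = 7,932/106,126 = 7.47%.
May: labor force = 99,645 + 7,604 = 107,249; u = 7,604/107,249 = 7.09%.
Change = 7.09% − 7.47% = −0.38 pp.

The unemployment rate changed by −0.38 percentage points.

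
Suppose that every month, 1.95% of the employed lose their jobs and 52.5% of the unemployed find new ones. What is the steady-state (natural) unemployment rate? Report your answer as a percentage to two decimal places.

At steady state the flows balance: s·E = f·U, so U/(E+U) = s/(s+f).
u* = 1.95 / (1.95 + 52.5) = 1.95 / 54.45 = 3.58%.

Steady-state unemployment rate ≈ 3.58%.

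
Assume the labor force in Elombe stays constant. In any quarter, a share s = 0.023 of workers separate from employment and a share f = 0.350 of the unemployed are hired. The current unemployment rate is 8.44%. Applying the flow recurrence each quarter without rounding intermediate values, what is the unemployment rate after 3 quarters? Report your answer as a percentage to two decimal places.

Unemployment rate after three quarters ≈ 6.73%.

With a fixed labor force, u_{t+1} = u_t + s·(1−u_t) − f·u_t = u_t·(1−s−f) + s.
Here 1−s−f = 0.627 and s = 0.023.
u_1 = 0.084400 × 0.627 + 0.023 = 0.075919.
u_2 = 0.075919 × 0.627 + 0.023 = 0.070601.
u_3 = 0.070601 × 0.627 + 0.023 = 0.067267.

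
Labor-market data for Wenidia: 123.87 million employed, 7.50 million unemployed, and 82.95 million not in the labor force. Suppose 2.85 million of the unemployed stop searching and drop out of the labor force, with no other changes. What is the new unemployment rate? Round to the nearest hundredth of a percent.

New unemployment rate ≈ 3.62%.

Initially, labor force = 123.87 + 7.50 = 131.37 million, so u = 7.50/131.37 = 5.71%.
After the change, unemployed and labor force both fall by 2.85 → E = 123.87, U = 4.65, labor force = 128.52 million.
New unemployment rate = 4.65 / 128.52 = 3.62%.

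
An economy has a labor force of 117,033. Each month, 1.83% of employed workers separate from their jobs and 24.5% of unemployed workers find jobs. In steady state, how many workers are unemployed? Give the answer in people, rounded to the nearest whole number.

About 8,134 are unemployed in steady state.

Steady-state unemployment rate u* = s/(s+f) = 1.83/(1.83+24.5) = 0.069502.
Unemployed = u* × labor force = 0.069502 × 117,033 ≈ 8,134.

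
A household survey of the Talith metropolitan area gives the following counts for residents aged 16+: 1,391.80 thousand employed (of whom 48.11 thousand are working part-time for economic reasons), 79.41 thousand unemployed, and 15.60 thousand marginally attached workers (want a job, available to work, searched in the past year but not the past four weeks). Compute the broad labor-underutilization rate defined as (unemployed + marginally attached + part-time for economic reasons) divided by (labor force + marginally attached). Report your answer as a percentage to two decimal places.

Labor force = 1,391.80 + 79.41 = 1,471.21 thousand.
Numerator = 79.41 + 15.60 + 48.11 = 143.12 thousand.
Denominator = 1,471.21 + 15.60 = 1,486.81 thousand.
Broad rate = 143.12 / 1,486.81 = 9.63%.

Broad underutilization rate ≈ 9.63%.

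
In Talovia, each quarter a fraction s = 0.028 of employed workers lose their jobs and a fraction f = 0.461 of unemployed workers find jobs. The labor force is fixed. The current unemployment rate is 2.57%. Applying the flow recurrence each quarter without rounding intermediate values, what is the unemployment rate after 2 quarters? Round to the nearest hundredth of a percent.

With a fixed labor force, u_{t+1} = u_t + s·(1−u_t) − f·u_t = u_t·(1−s−f) + s.
Here 1−s−f = 0.511 and s = 0.028.
u_1 = 0.025700 × 0.511 + 0.028 = 0.041133.
u_2 = 0.041133 × 0.511 + 0.028 = 0.049019.

Unemployment rate after two quarters ≈ 4.90%.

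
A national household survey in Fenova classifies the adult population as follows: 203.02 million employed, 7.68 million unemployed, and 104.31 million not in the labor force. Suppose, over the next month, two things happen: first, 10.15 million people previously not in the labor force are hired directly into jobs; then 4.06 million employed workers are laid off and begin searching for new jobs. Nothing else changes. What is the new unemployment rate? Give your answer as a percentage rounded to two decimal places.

Initially, labor force = 203.02 + 7.68 = 210.70 million, so u = 7.68/210.70 = 3.64%.
After the first change, employed and labor force both rise by 10.15; unemployed unchanged → E = 213.17, U = 7.68, labor force = 220.85 million.
After the second change, employed falls and unemployed rises by 4.06; labor force unchanged → E = 209.11, U = 11.74, labor force = 220.85 million.
New unemployment rate = 11.74 / 220.85 = 5.32%.

New unemployment rate ≈ 5.32%.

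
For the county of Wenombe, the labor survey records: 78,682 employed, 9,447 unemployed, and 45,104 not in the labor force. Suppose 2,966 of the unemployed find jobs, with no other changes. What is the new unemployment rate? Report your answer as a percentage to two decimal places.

Initially, labor force = 78,682 + 9,447 = 88,129, so u = 9,447/88,129 = 10.72%.
After the change, unemployed falls and employed rises by 2,966; labor force unchanged → E = 81,648, U = 6,481, labor force = 88,129.
New unemployment rate = 6,481 / 88,129 = 7.35%.

New unemployment rate ≈ 7.35%.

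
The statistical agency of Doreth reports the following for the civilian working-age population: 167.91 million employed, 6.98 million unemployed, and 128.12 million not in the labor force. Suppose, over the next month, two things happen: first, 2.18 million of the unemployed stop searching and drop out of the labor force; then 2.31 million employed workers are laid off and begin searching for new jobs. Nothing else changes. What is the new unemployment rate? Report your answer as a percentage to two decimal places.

Initially, labor force = 167.91 + 6.98 = 174.89 million, so u = 6.98/174.89 = 3.99%.
After the first change, unemployed and labor force both fall by 2.18 → E = 167.91, U = 4.80, labor force = 172.71 million.
After the second change, employed falls and unemployed rises by 2.31; labor force unchanged → E = 165.60, U = 7.11, labor force = 172.71 million.
New unemployment rate = 7.11 / 172.71 = 4.12%.

New unemployment rate ≈ 4.12%.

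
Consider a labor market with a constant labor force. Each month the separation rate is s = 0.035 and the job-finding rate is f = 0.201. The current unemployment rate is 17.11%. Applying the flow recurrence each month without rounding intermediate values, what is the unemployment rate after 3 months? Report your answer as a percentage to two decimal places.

Unemployment rate after three months ≈ 15.85%.

With a fixed labor force, u_{t+1} = u_t + s·(1−u_t) − f·u_t = u_t·(1−s−f) + s.
Here 1−s−f = 0.764 and s = 0.035.
u_1 = 0.171100 × 0.764 + 0.035 = 0.165720.
u_2 = 0.165720 × 0.764 + 0.035 = 0.161610.
u_3 = 0.161610 × 0.764 + 0.035 = 0.158470.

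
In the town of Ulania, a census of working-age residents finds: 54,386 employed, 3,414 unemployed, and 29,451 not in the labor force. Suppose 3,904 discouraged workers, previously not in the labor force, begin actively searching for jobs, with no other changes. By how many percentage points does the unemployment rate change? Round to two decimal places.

The unemployment rate changes by +5.95 percentage points.

Initially, labor force = 54,386 + 3,414 = 57,800, so u = 3,414/57,800 = 5.91%.
After the change, unemployed and labor force both rise by 3,904 → E = 54,386, U = 7,318, labor force = 61,704.
New unemployment rate = 7,318 / 61,704 = 11.86%.
Change = 11.86% − 5.91% = +5.95 percentage points.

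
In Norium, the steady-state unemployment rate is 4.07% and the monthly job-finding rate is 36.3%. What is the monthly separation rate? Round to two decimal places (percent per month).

From u* = s/(s+f): s = u·f/(1−u).
s = 0.0407 × 36.3 / (1 − 0.0407) = 1.4774 / 0.9593 ≈ 1.54% per month.

Separation rate ≈ 1.54% per month.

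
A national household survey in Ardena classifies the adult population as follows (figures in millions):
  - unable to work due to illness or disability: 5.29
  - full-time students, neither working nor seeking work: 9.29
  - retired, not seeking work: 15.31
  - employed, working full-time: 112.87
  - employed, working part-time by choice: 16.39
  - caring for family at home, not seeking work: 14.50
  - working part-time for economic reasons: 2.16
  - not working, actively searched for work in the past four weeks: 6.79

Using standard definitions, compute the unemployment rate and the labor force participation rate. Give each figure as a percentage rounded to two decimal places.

Unemployment rate ≈ 4.91%; labor force participation rate ≈ 75.69%.

Employed = 112.87 + 16.39 + 2.16 = 131.42 million (anyone who worked, including part-time for economic reasons, counts as employed).
Unemployed = 6.79 million.
Labor force = 131.42 + 6.79 = 138.21 million.
Not in labor force = 5.29 + 9.29 + 15.31 + 14.50 = 44.39 million (those not working and not actively searching are outside the labor force).
Civilian working-age population = 138.21 + 44.39 = 182.60 million.
Unemployment rate = 6.79 / 138.21 = 4.91%.
Labor force participation rate = 138.21 / 182.60 = 75.69%.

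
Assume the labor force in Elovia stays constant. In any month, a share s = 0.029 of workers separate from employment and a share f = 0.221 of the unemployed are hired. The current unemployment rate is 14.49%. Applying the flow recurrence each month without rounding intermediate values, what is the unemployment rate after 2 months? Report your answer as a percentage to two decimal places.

Unemployment rate after two months ≈ 13.23%.

With a fixed labor force, u_{t+1} = u_t + s·(1−u_t) − f·u_t = u_t·(1−s−f) + s.
Here 1−s−f = 0.750 and s = 0.029.
u_1 = 0.144900 × 0.750 + 0.029 = 0.137675.
u_2 = 0.137675 × 0.750 + 0.029 = 0.132256.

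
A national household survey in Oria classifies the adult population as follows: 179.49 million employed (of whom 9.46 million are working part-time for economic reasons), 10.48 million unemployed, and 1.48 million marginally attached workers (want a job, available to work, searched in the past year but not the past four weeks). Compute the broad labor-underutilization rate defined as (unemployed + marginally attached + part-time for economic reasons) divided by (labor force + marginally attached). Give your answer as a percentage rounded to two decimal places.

Broad underutilization rate ≈ 11.19%.

Labor force = 179.49 + 10.48 = 189.97 million.
Numerator = 10.48 + 1.48 + 9.46 = 21.42 million.
Denominator = 189.97 + 1.48 = 191.45 million.
Broad rate = 21.42 / 191.45 = 11.19%.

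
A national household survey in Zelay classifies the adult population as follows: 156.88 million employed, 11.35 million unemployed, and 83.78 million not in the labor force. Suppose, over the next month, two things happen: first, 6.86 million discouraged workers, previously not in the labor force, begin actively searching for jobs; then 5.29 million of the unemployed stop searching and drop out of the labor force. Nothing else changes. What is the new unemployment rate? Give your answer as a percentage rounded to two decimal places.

Initially, labor force = 156.88 + 11.35 = 168.23 million, so u = 11.35/168.23 = 6.75%.
After the first change, unemployed and labor force both rise by 6.86 → E = 156.88, U = 18.21, labor force = 175.09 million.
After the second change, unemployed and labor force both fall by 5.29 → E = 156.88, U = 12.92, labor force = 169.80 million.
New unemployment rate = 12.92 / 169.80 = 7.61%.

New unemployment rate ≈ 7.61%.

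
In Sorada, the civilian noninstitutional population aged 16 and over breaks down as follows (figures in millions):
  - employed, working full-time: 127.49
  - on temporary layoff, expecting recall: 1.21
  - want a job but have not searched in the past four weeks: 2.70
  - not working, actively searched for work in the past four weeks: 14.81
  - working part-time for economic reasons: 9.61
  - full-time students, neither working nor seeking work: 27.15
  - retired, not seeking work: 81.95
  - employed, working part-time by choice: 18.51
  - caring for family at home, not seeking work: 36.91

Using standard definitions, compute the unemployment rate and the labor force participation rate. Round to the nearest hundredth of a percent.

Unemployment rate ≈ 9.33%; labor force participation rate ≈ 53.58%.

Employed = 127.49 + 9.61 + 18.51 = 155.61 million (anyone who worked, including part-time for economic reasons, counts as employed).
Unemployed = 1.21 + 14.81 = 16.02 million (jobless and actively searching, or on temporary layoff).
Labor force = 155.61 + 16.02 = 171.63 million.
Not in labor force = 2.70 + 27.15 + 81.95 + 36.91 = 148.71 million (those not working and not actively searching are outside the labor force — including those who want a job but have given up searching).
Civilian working-age population = 171.63 + 148.71 = 320.34 million.
Unemployment rate = 16.02 / 171.63 = 9.33%.
Labor force participation rate = 171.63 / 320.34 = 53.58%.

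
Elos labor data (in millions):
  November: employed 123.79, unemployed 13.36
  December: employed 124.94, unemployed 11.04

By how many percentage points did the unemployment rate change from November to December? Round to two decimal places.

The unemployment rate changed by −1.62 percentage points.

November: labor force = 123.79 + 13.36 = 137.15; u = 13.36/137.15 = 9.74%.
December: labor force = 124.94 + 11.04 = 135.98; u = 11.04/135.98 = 8.12%.
Change = 8.12% − 9.74% = −1.62 pp.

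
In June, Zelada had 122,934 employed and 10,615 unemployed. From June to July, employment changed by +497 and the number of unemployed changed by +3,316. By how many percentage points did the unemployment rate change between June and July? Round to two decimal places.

June: labor force = 122,934 + 10,615 = 133,549; u = 10,615/133,549 = 7.95%.
July: labor force = 123,431 + 13,931 = 137,362; u = 13,931/137,362 = 10.14%.
Change = 10.14% − 7.95% = +2.19 pp.

The unemployment rate changed by +2.19 percentage points.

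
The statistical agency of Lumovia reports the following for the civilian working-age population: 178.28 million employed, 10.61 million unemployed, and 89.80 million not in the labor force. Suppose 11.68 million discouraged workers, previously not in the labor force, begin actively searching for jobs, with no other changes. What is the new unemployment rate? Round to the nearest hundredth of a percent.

New unemployment rate ≈ 11.11%.

Initially, labor force = 178.28 + 10.61 = 188.89 million, so u = 10.61/188.89 = 5.62%.
After the change, unemployed and labor force both rise by 11.68 → E = 178.28, U = 22.29, labor force = 200.57 million.
New unemployment rate = 22.29 / 200.57 = 11.11%.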